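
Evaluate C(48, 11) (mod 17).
7

Using Lucas' theorem:
Write n=48 and k=11 in base 17:
n in base 17: [2, 14]
k in base 17: [0, 11]
C(48,11) mod 17 = ∏ C(n_i, k_i) mod 17
Digit binomials (mod 17): C(2,0) = 1; C(14,11) = 364 ≡ 7
Product: 1 × 7 = 7 ≡ 7 (mod 17)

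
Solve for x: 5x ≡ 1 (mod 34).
7

gcd(5, 34) = 1, so the inverse exists.
Extended Euclidean algorithm on (34, 5):
34 = 6 × 5 + 4  ⟹  4 = (1)·34 + (-6)·5
5 = 1 × 4 + 1  ⟹  1 = (-1)·34 + (7)·5
So (7)·5 ≡ 1 (mod 34), i.e. 5^(-1) ≡ 7 (mod 34).
Check: 5 × 7 = 35 ≡ 1 (mod 34)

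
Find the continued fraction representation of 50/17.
[2; 1, 16]

Euclidean algorithm steps:
50 = 2 × 17 + 16
17 = 1 × 16 + 1
16 = 16 × 1 + 0
Continued fraction: [2; 1, 16]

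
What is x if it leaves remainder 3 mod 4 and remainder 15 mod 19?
15

Using Chinese Remainder Theorem:
M = 4 × 19 = 76
M1 = 19, M2 = 4
y1 = 19^(-1) mod 4 = 3
y2 = 4^(-1) mod 19 = 5
x = (3×19×3 + 15×4×5) mod 76 = 15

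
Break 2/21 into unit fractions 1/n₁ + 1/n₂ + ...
1/11 + 1/231

Greedy algorithm:
2/21: ceiling(21/2) = 11, use 1/11
1/231: ceiling(231/1) = 231, use 1/231
Result: 2/21 = 1/11 + 1/231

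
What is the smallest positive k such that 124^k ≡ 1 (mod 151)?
25

151 is prime, so ord(124) divides φ(151) = 150.
Divisors of 150: 1, 2, 3, 5, 6, 10, 15, 25, 30, 50, 75, 150.
Repeated squaring: 124^1 ≡ 124, 124^2 ≡ 125, 124^4 ≡ 72, 124^8 ≡ 50, 124^16 ≡ 84, 124^32 ≡ 110, 124^64 ≡ 20, 124^128 ≡ 98 (mod 151).
Test 124^d mod 151 for each divisor d in increasing order:
124^1 ≡ 124
124^2 ≡ 125
124^3 = 124^2·124^1 ≡ 98
124^5 = 124^4·124^1 ≡ 19
124^6 = 124^4·124^2 ≡ 91
124^10 = 124^8·124^2 ≡ 59
124^15 = 124^8·124^4·124^2·124^1 ≡ 64
124^25 = 124^16·124^8·124^1 ≡ 1  ← first divisor giving 1
The order is 25.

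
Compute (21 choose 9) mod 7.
0

Using Lucas' theorem:
Write n=21 and k=9 in base 7:
n in base 7: [3, 0]
k in base 7: [1, 2]
C(21,9) mod 7 = ∏ C(n_i, k_i) mod 7
Digit binomials (mod 7): C(3,1) = 3; C(0,2) = 0 (k_i > n_i)
Product: 3 × 0 = 0 ≡ 0 (mod 7)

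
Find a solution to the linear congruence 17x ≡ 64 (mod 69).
x ≡ 20 (mod 69)

gcd(17, 69) = 1, which divides 64, so solutions exist.
Find 17^(-1) mod 69 by the extended Euclidean algorithm:
69 = 4 × 17 + 1  ⟹  1 = (1)·69 + (-4)·17
So (-4)·17 ≡ 1 (mod 69), i.e. 17^(-1) ≡ -4 ≡ 65 (mod 69).
x ≡ 65 × 64 = 4160 ≡ 20 (mod 69).
Check: 17 × 20 = 340 ≡ 64 (mod 69).
Unique solution: x ≡ 20 (mod 69)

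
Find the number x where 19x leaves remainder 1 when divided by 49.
31

gcd(19, 49) = 1, so the inverse exists.
Extended Euclidean algorithm on (49, 19):
49 = 2 × 19 + 11  ⟹  11 = (1)·49 + (-2)·19
19 = 1 × 11 + 8  ⟹  8 = (-1)·49 + (3)·19
11 = 1 × 8 + 3  ⟹  3 = (2)·49 + (-5)·19
8 = 2 × 3 + 2  ⟹  2 = (-5)·49 + (13)·19
3 = 1 × 2 + 1  ⟹  1 = (7)·49 + (-18)·19
So (-18)·19 ≡ 1 (mod 49), i.e. 19^(-1) ≡ -18 ≡ 31 (mod 49).
Check: 19 × 31 = 589 ≡ 1 (mod 49)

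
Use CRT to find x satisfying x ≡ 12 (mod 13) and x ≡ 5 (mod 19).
233

Using Chinese Remainder Theorem:
M = 13 × 19 = 247
M1 = 19, M2 = 13
y1 = 19^(-1) mod 13 = 11
y2 = 13^(-1) mod 19 = 3
x = (12×19×11 + 5×13×3) mod 247 = 233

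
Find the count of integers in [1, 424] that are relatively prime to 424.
208

424 = 2^3 × 53
φ(n) = n × ∏(1 - 1/p) for each prime p dividing n
φ(424) = 424 × (1 - 1/2) × (1 - 1/53) = 208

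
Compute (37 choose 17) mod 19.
18

Using Lucas' theorem:
Write n=37 and k=17 in base 19:
n in base 19: [1, 18]
k in base 19: [0, 17]
C(37,17) mod 19 = ∏ C(n_i, k_i) mod 19
Digit binomials (mod 19): C(1,0) = 1; C(18,17) = 18
Product: 1 × 18 = 18 ≡ 18 (mod 19)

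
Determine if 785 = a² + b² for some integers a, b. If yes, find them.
1² + 28² (a=1, b=28)

Factorization: 785 = 5 × 157
By Fermat: n is sum of two squares iff every prime p ≡ 3 (mod 4) appears to even power.
All primes ≡ 3 (mod 4) appear to even power.
Search a = 0, 1, 2, … for 785 - a² a perfect square: first hit at a = 1: 785 - 1 = 784 = 28².
785 = 1² + 28² = 1 + 784 ✓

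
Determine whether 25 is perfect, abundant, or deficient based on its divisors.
deficient

Proper divisors of 25: sum = 1 + 5 = 6
Since 6 < 25, 25 is deficient.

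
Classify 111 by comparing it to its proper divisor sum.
deficient

Proper divisors of 111: sum = 1 + 3 + 37 = 41
Since 41 < 111, 111 is deficient.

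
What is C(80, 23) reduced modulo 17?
7

Using Lucas' theorem:
Write n=80 and k=23 in base 17:
n in base 17: [4, 12]
k in base 17: [1, 6]
C(80,23) mod 17 = ∏ C(n_i, k_i) mod 17
Digit binomials (mod 17): C(4,1) = 4; C(12,6) = 924 ≡ 6
Product: 4 × 6 = 24 ≡ 7 (mod 17)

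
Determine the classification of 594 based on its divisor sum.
abundant

Proper divisors of 594: sum = 1 + 2 + 3 + 6 + 9 + 11 + 18 + 22 + 27 + 33 + 54 + 66 + 99 + 198 + 297 = 846
Since 846 > 594, 594 is abundant.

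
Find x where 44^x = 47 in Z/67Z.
56

Baby-step giant-step with step n = ⌈√67⌉ = 9.
Baby steps 44^j mod 67 (j:value) for j=0..8: 0:1, 1:44, 2:60, 3:27, 4:49, 5:12, 6:59, 7:50, 8:56.
Giant-step multiplier: 44^(-9) ≡ 44^(66-9) = 44^57 ≡ 58 (mod 67).
Giant steps γ_i = 47·58^i mod 67: γ_0=47, γ_1=46, γ_2=55, γ_3=41, γ_4=33, γ_5=38, γ_6=60 (in table at j=2).
x = i·n + j = 6·9 + 2 = 56.
Check: 44^56 ≡ 47 (mod 67).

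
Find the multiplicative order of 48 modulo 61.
6

61 is prime, so ord(48) divides φ(61) = 60.
Divisors of 60: 1, 2, 3, 4, 5, 6, 10, 12, 15, 20, 30, 60.
Repeated squaring: 48^1 ≡ 48, 48^2 ≡ 47, 48^4 ≡ 13, 48^8 ≡ 47, 48^16 ≡ 13, 48^32 ≡ 47 (mod 61).
Test 48^d mod 61 for each divisor d in increasing order:
48^1 ≡ 48
48^2 ≡ 47
48^3 = 48^2·48^1 ≡ 60
48^4 ≡ 13
48^5 = 48^4·48^1 ≡ 14
48^6 = 48^4·48^2 ≡ 1  ← first divisor giving 1
The order is 6.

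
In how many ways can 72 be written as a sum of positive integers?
5392783

p(n) counts ways to write n as a sum of positive integers (order ignored).
Euler's pentagonal recurrence: p(k) = p(k-1) + p(k-2) - p(k-5) - p(k-7) + p(k-12) + p(k-15) - ... (offsets j(3j∓1)/2, signs ++--, p(0)=1, p(<0)=0).
DP table for k = 0..71: p(0)=1, p(1)=1, p(2)=2, p(3)=3, p(4)=5, p(5)=7, p(6)=11, p(7)=15, p(8)=22, p(9)=30, p(10)=42, p(11)=56, p(12)=77, p(13)=101, p(14)=135, p(15)=176, p(16)=231, p(17)=297, p(18)=385, p(19)=490, p(20)=627, p(21)=792, p(22)=1002, p(23)=1255, p(24)=1575, p(25)=1958, p(26)=2436, p(27)=3010, p(28)=3718, p(29)=4565, p(30)=5604, p(31)=6842, p(32)=8349, p(33)=10143, p(34)=12310, p(35)=14883, p(36)=17977, p(37)=21637, p(38)=26015, p(39)=31185, p(40)=37338, p(41)=44583, p(42)=53174, p(43)=63261, p(44)=75175, p(45)=89134, p(46)=105558, p(47)=124754, p(48)=147273, p(49)=173525, p(50)=204226, p(51)=239943, p(52)=281589, p(53)=329931, p(54)=386155, p(55)=451276, p(56)=526823, p(57)=614154, p(58)=715220, p(59)=831820, p(60)=966467, p(61)=1121505, p(62)=1300156, p(63)=1505499, p(64)=1741630, p(65)=2012558, p(66)=2323520, p(67)=2679689, p(68)=3087735, p(69)=3554345, p(70)=4087968, p(71)=4697205.
Final step: p(72) = p(71) + p(70) - p(67) - p(65) + p(60) + p(57) - p(50) - p(46) + p(37) + p(32) - p(21) - p(15) + p(2)
= 4697205 + 4087968 - 2679689 - 2012558 + 966467 + 614154 - 204226 - 105558 + 21637 + 8349 - 792 - 176 + 2
= 5392783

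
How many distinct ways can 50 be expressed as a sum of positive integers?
204226

p(n) counts ways to write n as a sum of positive integers (order ignored).
Euler's pentagonal recurrence: p(k) = p(k-1) + p(k-2) - p(k-5) - p(k-7) + p(k-12) + p(k-15) - ... (offsets j(3j∓1)/2, signs ++--, p(0)=1, p(<0)=0).
DP table for k = 0..49: p(0)=1, p(1)=1, p(2)=2, p(3)=3, p(4)=5, p(5)=7, p(6)=11, p(7)=15, p(8)=22, p(9)=30, p(10)=42, p(11)=56, p(12)=77, p(13)=101, p(14)=135, p(15)=176, p(16)=231, p(17)=297, p(18)=385, p(19)=490, p(20)=627, p(21)=792, p(22)=1002, p(23)=1255, p(24)=1575, p(25)=1958, p(26)=2436, p(27)=3010, p(28)=3718, p(29)=4565, p(30)=5604, p(31)=6842, p(32)=8349, p(33)=10143, p(34)=12310, p(35)=14883, p(36)=17977, p(37)=21637, p(38)=26015, p(39)=31185, p(40)=37338, p(41)=44583, p(42)=53174, p(43)=63261, p(44)=75175, p(45)=89134, p(46)=105558, p(47)=124754, p(48)=147273, p(49)=173525.
Final step: p(50) = p(49) + p(48) - p(45) - p(43) + p(38) + p(35) - p(28) - p(24) + p(15) + p(10)
= 173525 + 147273 - 89134 - 63261 + 26015 + 14883 - 3718 - 1575 + 176 + 42
= 204226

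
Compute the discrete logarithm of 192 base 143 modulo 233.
211

Baby-step giant-step with step n = ⌈√233⌉ = 16.
Baby steps 143^j mod 233 (j:value) for j=0..15: 0:1, 1:143, 2:178, 3:57, 4:229, 5:127, 6:220, 7:5, 8:16, 9:191, 10:52, 11:213, 12:169, 13:168, 14:25, 15:80.
Giant-step multiplier: 143^(-16) ≡ 143^(232-16) = 143^216 ≡ 152 (mod 233).
Giant steps γ_i = 192·152^i mod 233: γ_0=192, γ_1=59, γ_2=114, γ_3=86, γ_4=24, γ_5=153, γ_6=189, γ_7=69, γ_8=3, γ_9=223, γ_10=111, γ_11=96, γ_12=146, γ_13=57 (in table at j=3).
x = i·n + j = 13·16 + 3 = 211.
Check: 143^211 ≡ 192 (mod 233).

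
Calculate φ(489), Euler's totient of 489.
324

489 = 3 × 163
φ(n) = n × ∏(1 - 1/p) for each prime p dividing n
φ(489) = 489 × (1 - 1/3) × (1 - 1/163) = 324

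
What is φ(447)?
296

447 = 3 × 149
φ(n) = n × ∏(1 - 1/p) for each prime p dividing n
φ(447) = 447 × (1 - 1/3) × (1 - 1/149) = 296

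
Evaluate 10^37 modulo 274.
264

Repeated squaring. Binary of 37 = 100101.
10^1 ≡ 10 (mod 274); 10^2 ≡ 100 (mod 274); 10^4 ≡ 136 (mod 274); 10^8 ≡ 138 (mod 274); 10^16 ≡ 138 (mod 274); 10^32 ≡ 138 (mod 274)
10^37 = 10^1 × 10^4 × 10^32 ≡ 264 (mod 274)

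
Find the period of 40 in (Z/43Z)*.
21

43 is prime, so ord(40) divides φ(43) = 42.
Divisors of 42: 1, 2, 3, 6, 7, 14, 21, 42.
Repeated squaring: 40^1 ≡ 40, 40^2 ≡ 9, 40^4 ≡ 38, 40^8 ≡ 25, 40^16 ≡ 23, 40^32 ≡ 13 (mod 43).
Test 40^d mod 43 for each divisor d in increasing order:
40^1 ≡ 40
40^2 ≡ 9
40^3 = 40^2·40^1 ≡ 16
40^6 = 40^4·40^2 ≡ 41
40^7 = 40^4·40^2·40^1 ≡ 6
40^14 = 40^8·40^4·40^2 ≡ 36
40^21 = 40^16·40^4·40^1 ≡ 1  ← first divisor giving 1
The order is 21.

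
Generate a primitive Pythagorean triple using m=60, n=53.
(791, 6360, 6409)

Euclid's formula: a = m² - n², b = 2mn, c = m² + n²
m = 60, n = 53
a = 60² - 53² = 3600 - 2809 = 791
b = 2 × 60 × 53 = 6360
c = 60² + 53² = 3600 + 2809 = 6409
Verification: 791² + 6360² = 625681 + 40449600 = 41075281 = 6409² ✓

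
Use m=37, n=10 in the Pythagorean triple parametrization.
(1269, 740, 1469)

Euclid's formula: a = m² - n², b = 2mn, c = m² + n²
m = 37, n = 10
a = 37² - 10² = 1369 - 100 = 1269
b = 2 × 37 × 10 = 740
c = 37² + 10² = 1369 + 100 = 1469
Verification: 1269² + 740² = 1610361 + 547600 = 2157961 = 1469² ✓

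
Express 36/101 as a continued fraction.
[0; 2, 1, 4, 7]

Euclidean algorithm steps:
36 = 0 × 101 + 36
101 = 2 × 36 + 29
36 = 1 × 29 + 7
29 = 4 × 7 + 1
7 = 7 × 1 + 0
Continued fraction: [0; 2, 1, 4, 7]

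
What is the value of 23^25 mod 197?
90

Repeated squaring. Binary of 25 = 11001.
23^1 ≡ 23 (mod 197); 23^2 ≡ 135 (mod 197); 23^4 ≡ 101 (mod 197); 23^8 ≡ 154 (mod 197); 23^16 ≡ 76 (mod 197)
23^25 = 23^1 × 23^8 × 23^16 ≡ 90 (mod 197)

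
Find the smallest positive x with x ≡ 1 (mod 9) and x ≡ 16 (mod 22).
82

Using Chinese Remainder Theorem:
M = 9 × 22 = 198
M1 = 22, M2 = 9
y1 = 22^(-1) mod 9 = 7
y2 = 9^(-1) mod 22 = 5
x = (1×22×7 + 16×9×5) mod 198 = 82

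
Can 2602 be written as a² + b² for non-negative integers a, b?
1² + 51² (a=1, b=51)

Factorization: 2602 = 2 × 1301
By Fermat: n is sum of two squares iff every prime p ≡ 3 (mod 4) appears to even power.
All primes ≡ 3 (mod 4) appear to even power.
Search a = 0, 1, 2, … for 2602 - a² a perfect square: first hit at a = 1: 2602 - 1 = 2601 = 51².
2602 = 1² + 51² = 1 + 2601 ✓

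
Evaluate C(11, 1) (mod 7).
4

Using Lucas' theorem:
Write n=11 and k=1 in base 7:
n in base 7: [1, 4]
k in base 7: [0, 1]
C(11,1) mod 7 = ∏ C(n_i, k_i) mod 7
Digit binomials (mod 7): C(1,0) = 1; C(4,1) = 4
Product: 1 × 4 = 4 ≡ 4 (mod 7)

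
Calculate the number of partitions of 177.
522115831195

p(n) counts ways to write n as a sum of positive integers (order ignored).
Euler's pentagonal recurrence: p(k) = p(k-1) + p(k-2) - p(k-5) - p(k-7) + p(k-12) + p(k-15) - ... (offsets j(3j∓1)/2, signs ++--, p(0)=1, p(<0)=0).
DP table for k = 0..176: p(0)=1, p(1)=1, p(2)=2, p(3)=3, p(4)=5, p(5)=7, p(6)=11, p(7)=15, p(8)=22, p(9)=30, p(10)=42, p(11)=56, p(12)=77, p(13)=101, p(14)=135, p(15)=176, p(16)=231, p(17)=297, p(18)=385, p(19)=490, p(20)=627, p(21)=792, p(22)=1002, p(23)=1255, p(24)=1575, p(25)=1958, p(26)=2436, p(27)=3010, p(28)=3718, p(29)=4565, p(30)=5604, p(31)=6842, p(32)=8349, p(33)=10143, p(34)=12310, p(35)=14883, p(36)=17977, p(37)=21637, p(38)=26015, p(39)=31185, p(40)=37338, p(41)=44583, p(42)=53174, p(43)=63261, p(44)=75175, p(45)=89134, p(46)=105558, p(47)=124754, p(48)=147273, p(49)=173525, p(50)=204226, p(51)=239943, p(52)=281589, p(53)=329931, p(54)=386155, p(55)=451276, p(56)=526823, p(57)=614154, p(58)=715220, p(59)=831820, p(60)=966467, p(61)=1121505, p(62)=1300156, p(63)=1505499, p(64)=1741630, p(65)=2012558, p(66)=2323520, p(67)=2679689, p(68)=3087735, p(69)=3554345, p(70)=4087968, p(71)=4697205, p(72)=5392783, p(73)=6185689, p(74)=7089500, p(75)=8118264, p(76)=9289091, p(77)=10619863, p(78)=12132164, p(79)=13848650, p(80)=15796476, p(81)=18004327, p(82)=20506255, p(83)=23338469, p(84)=26543660, p(85)=30167357, p(86)=34262962, p(87)=38887673, p(88)=44108109, p(89)=49995925, p(90)=56634173, p(91)=64112359, p(92)=72533807, p(93)=82010177, p(94)=92669720, p(95)=104651419, p(96)=118114304, p(97)=133230930, p(98)=150198136, p(99)=169229875, p(100)=190569292, p(101)=214481126, p(102)=241265379, p(103)=271248950, p(104)=304801365, p(105)=342325709, p(106)=384276336, p(107)=431149389, p(108)=483502844, p(109)=541946240, p(110)=607163746, p(111)=679903203, p(112)=761002156, p(113)=851376628, p(114)=952050665, p(115)=1064144451, p(116)=1188908248, p(117)=1327710076, p(118)=1482074143, p(119)=1653668665, p(120)=1844349560, p(121)=2056148051, p(122)=2291320912, p(123)=2552338241, p(124)=2841940500, p(125)=3163127352, p(126)=3519222692, p(127)=3913864295, p(128)=4351078600, p(129)=4835271870, p(130)=5371315400, p(131)=5964539504, p(132)=6620830889, p(133)=7346629512, p(134)=8149040695, p(135)=9035836076, p(136)=10015581680, p(137)=11097645016, p(138)=12292341831, p(139)=13610949895, p(140)=15065878135, p(141)=16670689208, p(142)=18440293320, p(143)=20390982757, p(144)=22540654445, p(145)=24908858009, p(146)=27517052599, p(147)=30388671978, p(148)=33549419497, p(149)=37027355200, p(150)=40853235313, p(151)=45060624582, p(152)=49686288421, p(153)=54770336324, p(154)=60356673280, p(155)=66493182097, p(156)=73232243759, p(157)=80630964769, p(158)=88751778802, p(159)=97662728555, p(160)=107438159466, p(161)=118159068427, p(162)=129913904637, p(163)=142798995930, p(164)=156919475295, p(165)=172389800255, p(166)=189334822579, p(167)=207890420102, p(168)=228204732751, p(169)=250438925115, p(170)=274768617130, p(171)=301384802048, p(172)=330495499613, p(173)=362326859895, p(174)=397125074750, p(175)=435157697830, p(176)=476715857290.
Final step: p(177) = p(176) + p(175) - p(172) - p(170) + p(165) + p(162) - p(155) - p(151) + p(142) + p(137) - p(126) - p(120) + p(107) + p(100) - p(85) - p(77) + p(60) + p(51) - p(32) - p(22) + p(1)
= 476715857290 + 435157697830 - 330495499613 - 274768617130 + 172389800255 + 129913904637 - 66493182097 - 45060624582 + 18440293320 + 11097645016 - 3519222692 - 1844349560 + 431149389 + 190569292 - 30167357 - 10619863 + 966467 + 239943 - 8349 - 1002 + 1
= 522115831195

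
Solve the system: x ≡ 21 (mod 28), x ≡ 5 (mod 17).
413

Using Chinese Remainder Theorem:
M = 28 × 17 = 476
M1 = 17, M2 = 28
y1 = 17^(-1) mod 28 = 5
y2 = 28^(-1) mod 17 = 14
x = (21×17×5 + 5×28×14) mod 476 = 413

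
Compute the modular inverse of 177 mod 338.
317

gcd(177, 338) = 1, so the inverse exists.
Extended Euclidean algorithm on (338, 177):
338 = 1 × 177 + 161  ⟹  161 = (1)·338 + (-1)·177
177 = 1 × 161 + 16  ⟹  16 = (-1)·338 + (2)·177
161 = 10 × 16 + 1  ⟹  1 = (11)·338 + (-21)·177
So (-21)·177 ≡ 1 (mod 338), i.e. 177^(-1) ≡ -21 ≡ 317 (mod 338).
Check: 177 × 317 = 56109 ≡ 1 (mod 338)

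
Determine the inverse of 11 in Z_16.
3

gcd(11, 16) = 1, so the inverse exists.
Extended Euclidean algorithm on (16, 11):
16 = 1 × 11 + 5  ⟹  5 = (1)·16 + (-1)·11
11 = 2 × 5 + 1  ⟹  1 = (-2)·16 + (3)·11
So (3)·11 ≡ 1 (mod 16), i.e. 11^(-1) ≡ 3 (mod 16).
Check: 11 × 3 = 33 ≡ 1 (mod 16)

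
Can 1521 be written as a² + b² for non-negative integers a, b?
0² + 39² (a=0, b=39)

Factorization: 1521 = 3^2 × 13^2
By Fermat: n is sum of two squares iff every prime p ≡ 3 (mod 4) appears to even power.
All primes ≡ 3 (mod 4) appear to even power.
Search a = 0, 1, 2, … for 1521 - a² a perfect square: first hit at a = 0: 1521 - 0 = 1521 = 39².
1521 = 0² + 39² = 0 + 1521 ✓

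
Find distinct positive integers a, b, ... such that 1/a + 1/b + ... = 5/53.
1/11 + 1/292 + 1/170236

Greedy algorithm:
5/53: ceiling(53/5) = 11, use 1/11
2/583: ceiling(583/2) = 292, use 1/292
1/170236: ceiling(170236/1) = 170236, use 1/170236
Result: 5/53 = 1/11 + 1/292 + 1/170236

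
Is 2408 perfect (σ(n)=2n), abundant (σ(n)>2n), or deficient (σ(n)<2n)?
abundant

Proper divisors of 2408: sum = 1 + 2 + 4 + 7 + 8 + 14 + 28 + 43 + 56 + 86 + 172 + 301 + 344 + 602 + 1204 = 2872
Since 2872 > 2408, 2408 is abundant.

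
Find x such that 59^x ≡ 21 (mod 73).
51

Baby-step giant-step with step n = ⌈√73⌉ = 9.
Baby steps 59^j mod 73 (j:value) for j=0..8: 0:1, 1:59, 2:50, 3:30, 4:18, 5:40, 6:24, 7:29, 8:32.
Giant-step multiplier: 59^(-9) ≡ 59^(72-9) = 59^63 ≡ 51 (mod 73).
Giant steps γ_i = 21·51^i mod 73: γ_0=21, γ_1=49, γ_2=17, γ_3=64, γ_4=52, γ_5=24 (in table at j=6).
x = i·n + j = 5·9 + 6 = 51.
Check: 59^51 ≡ 21 (mod 73).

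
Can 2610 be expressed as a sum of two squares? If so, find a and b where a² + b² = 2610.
3² + 51² (a=3, b=51)

Factorization: 2610 = 2 × 3^2 × 5 × 29
By Fermat: n is sum of two squares iff every prime p ≡ 3 (mod 4) appears to even power.
All primes ≡ 3 (mod 4) appear to even power.
Search a = 0, 1, 2, … for 2610 - a² a perfect square: first hit at a = 3: 2610 - 9 = 2601 = 51².
2610 = 3² + 51² = 9 + 2601 ✓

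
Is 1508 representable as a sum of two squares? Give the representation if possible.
8² + 38² (a=8, b=38)

Factorization: 1508 = 2^2 × 13 × 29
By Fermat: n is sum of two squares iff every prime p ≡ 3 (mod 4) appears to even power.
All primes ≡ 3 (mod 4) appear to even power.
Search a = 0, 1, 2, … for 1508 - a² a perfect square: first hit at a = 8: 1508 - 64 = 1444 = 38².
1508 = 8² + 38² = 64 + 1444 ✓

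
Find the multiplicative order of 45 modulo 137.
136

137 is prime, so ord(45) divides φ(137) = 136.
Divisors of 136: 1, 2, 4, 8, 17, 34, 68, 136.
Repeated squaring: 45^1 ≡ 45, 45^2 ≡ 107, 45^4 ≡ 78, 45^8 ≡ 56, 45^16 ≡ 122, 45^32 ≡ 88, 45^64 ≡ 72, 45^128 ≡ 115 (mod 137).
Test 45^d mod 137 for each divisor d in increasing order:
45^1 ≡ 45
45^2 ≡ 107
45^4 ≡ 78
45^8 ≡ 56
45^17 = 45^16·45^1 ≡ 10
45^34 = 45^32·45^2 ≡ 100
45^68 = 45^64·45^4 ≡ 136
45^136 = 45^128·45^8 ≡ 1  ← first divisor giving 1
The order is 136.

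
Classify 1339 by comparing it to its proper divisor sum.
deficient

Proper divisors of 1339: sum = 1 + 13 + 103 = 117
Since 117 < 1339, 1339 is deficient.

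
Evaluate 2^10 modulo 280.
184

Repeated squaring. Binary of 10 = 1010.
2^1 ≡ 2 (mod 280); 2^2 ≡ 4 (mod 280); 2^4 ≡ 16 (mod 280); 2^8 ≡ 256 (mod 280)
2^10 = 2^2 × 2^8 ≡ 184 (mod 280)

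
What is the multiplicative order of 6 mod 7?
2

7 is prime, so ord(6) divides φ(7) = 6.
Divisors of 6: 1, 2, 3, 6.
Repeated squaring: 6^1 ≡ 6, 6^2 ≡ 1, 6^4 ≡ 1 (mod 7).
Test 6^d mod 7 for each divisor d in increasing order:
6^1 ≡ 6
6^2 ≡ 1  ← first divisor giving 1
The order is 2.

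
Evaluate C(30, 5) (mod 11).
1

Using Lucas' theorem:
Write n=30 and k=5 in base 11:
n in base 11: [2, 8]
k in base 11: [0, 5]
C(30,5) mod 11 = ∏ C(n_i, k_i) mod 11
Digit binomials (mod 11): C(2,0) = 1; C(8,5) = 56 ≡ 1
Product: 1 × 1 = 1 ≡ 1 (mod 11)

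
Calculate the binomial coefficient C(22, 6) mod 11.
0

Using Lucas' theorem:
Write n=22 and k=6 in base 11:
n in base 11: [2, 0]
k in base 11: [0, 6]
C(22,6) mod 11 = ∏ C(n_i, k_i) mod 11
Digit binomials (mod 11): C(2,0) = 1; C(0,6) = 0 (k_i > n_i)
Product: 1 × 0 = 0 ≡ 0 (mod 11)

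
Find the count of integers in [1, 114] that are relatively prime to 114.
36

114 = 2 × 3 × 19
φ(n) = n × ∏(1 - 1/p) for each prime p dividing n
φ(114) = 114 × (1 - 1/2) × (1 - 1/3) × (1 - 1/19) = 36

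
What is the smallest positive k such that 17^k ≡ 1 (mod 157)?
39

157 is prime, so ord(17) divides φ(157) = 156.
Divisors of 156: 1, 2, 3, 4, 6, 12, 13, 26, 39, 52, 78, 156.
Repeated squaring: 17^1 ≡ 17, 17^2 ≡ 132, 17^4 ≡ 154, 17^8 ≡ 9, 17^16 ≡ 81, 17^32 ≡ 124, 17^64 ≡ 147, 17^128 ≡ 100 (mod 157).
Test 17^d mod 157 for each divisor d in increasing order:
17^1 ≡ 17
17^2 ≡ 132
17^3 = 17^2·17^1 ≡ 46
17^4 ≡ 154
17^6 = 17^4·17^2 ≡ 75
17^12 = 17^8·17^4 ≡ 130
17^13 = 17^8·17^4·17^1 ≡ 12
17^26 = 17^16·17^8·17^2 ≡ 144
17^39 = 17^32·17^4·17^2·17^1 ≡ 1  ← first divisor giving 1
The order is 39.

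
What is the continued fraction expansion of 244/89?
[2; 1, 2, 1, 6, 1, 2]

Euclidean algorithm steps:
244 = 2 × 89 + 66
89 = 1 × 66 + 23
66 = 2 × 23 + 20
23 = 1 × 20 + 3
20 = 6 × 3 + 2
3 = 1 × 2 + 1
2 = 2 × 1 + 0
Continued fraction: [2; 1, 2, 1, 6, 1, 2]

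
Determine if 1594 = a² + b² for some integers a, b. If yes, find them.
15² + 37² (a=15, b=37)

Factorization: 1594 = 2 × 797
By Fermat: n is sum of two squares iff every prime p ≡ 3 (mod 4) appears to even power.
All primes ≡ 3 (mod 4) appear to even power.
Search a = 0, 1, 2, … for 1594 - a² a perfect square: first hit at a = 15: 1594 - 225 = 1369 = 37².
1594 = 15² + 37² = 225 + 1369 ✓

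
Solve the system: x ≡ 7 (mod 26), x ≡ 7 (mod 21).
7

Using Chinese Remainder Theorem:
M = 26 × 21 = 546
M1 = 21, M2 = 26
y1 = 21^(-1) mod 26 = 5
y2 = 26^(-1) mod 21 = 17
x = (7×21×5 + 7×26×17) mod 546 = 7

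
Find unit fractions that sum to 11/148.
1/14 + 1/346 + 1/179228

Greedy algorithm:
11/148: ceiling(148/11) = 14, use 1/14
3/1036: ceiling(1036/3) = 346, use 1/346
1/179228: ceiling(179228/1) = 179228, use 1/179228
Result: 11/148 = 1/14 + 1/346 + 1/179228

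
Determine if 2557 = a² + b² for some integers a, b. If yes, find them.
21² + 46² (a=21, b=46)

Factorization: 2557 = 2557
By Fermat: n is sum of two squares iff every prime p ≡ 3 (mod 4) appears to even power.
All primes ≡ 3 (mod 4) appear to even power.
Search a = 0, 1, 2, … for 2557 - a² a perfect square: first hit at a = 21: 2557 - 441 = 2116 = 46².
2557 = 21² + 46² = 441 + 2116 ✓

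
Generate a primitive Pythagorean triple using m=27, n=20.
(329, 1080, 1129)

Euclid's formula: a = m² - n², b = 2mn, c = m² + n²
m = 27, n = 20
a = 27² - 20² = 729 - 400 = 329
b = 2 × 27 × 20 = 1080
c = 27² + 20² = 729 + 400 = 1129
Verification: 329² + 1080² = 108241 + 1166400 = 1274641 = 1129² ✓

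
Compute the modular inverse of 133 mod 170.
147

gcd(133, 170) = 1, so the inverse exists.
Extended Euclidean algorithm on (170, 133):
170 = 1 × 133 + 37  ⟹  37 = (1)·170 + (-1)·133
133 = 3 × 37 + 22  ⟹  22 = (-3)·170 + (4)·133
37 = 1 × 22 + 15  ⟹  15 = (4)·170 + (-5)·133
22 = 1 × 15 + 7  ⟹  7 = (-7)·170 + (9)·133
15 = 2 × 7 + 1  ⟹  1 = (18)·170 + (-23)·133
So (-23)·133 ≡ 1 (mod 170), i.e. 133^(-1) ≡ -23 ≡ 147 (mod 170).
Check: 133 × 147 = 19551 ≡ 1 (mod 170)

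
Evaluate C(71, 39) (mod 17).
0

Using Lucas' theorem:
Write n=71 and k=39 in base 17:
n in base 17: [4, 3]
k in base 17: [2, 5]
C(71,39) mod 17 = ∏ C(n_i, k_i) mod 17
Digit binomials (mod 17): C(4,2) = 6; C(3,5) = 0 (k_i > n_i)
Product: 6 × 0 = 0 ≡ 0 (mod 17)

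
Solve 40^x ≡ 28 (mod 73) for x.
25

Baby-step giant-step with step n = ⌈√73⌉ = 9.
Baby steps 40^j mod 73 (j:value) for j=0..8: 0:1, 1:40, 2:67, 3:52, 4:36, 5:53, 6:3, 7:47, 8:55.
Giant-step multiplier: 40^(-9) ≡ 40^(72-9) = 40^63 ≡ 22 (mod 73).
Giant steps γ_i = 28·22^i mod 73: γ_0=28, γ_1=32, γ_2=47 (in table at j=7).
x = i·n + j = 2·9 + 7 = 25.
Check: 40^25 ≡ 28 (mod 73).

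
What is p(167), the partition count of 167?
207890420102

p(n) counts ways to write n as a sum of positive integers (order ignored).
Euler's pentagonal recurrence: p(k) = p(k-1) + p(k-2) - p(k-5) - p(k-7) + p(k-12) + p(k-15) - ... (offsets j(3j∓1)/2, signs ++--, p(0)=1, p(<0)=0).
DP table for k = 0..166: p(0)=1, p(1)=1, p(2)=2, p(3)=3, p(4)=5, p(5)=7, p(6)=11, p(7)=15, p(8)=22, p(9)=30, p(10)=42, p(11)=56, p(12)=77, p(13)=101, p(14)=135, p(15)=176, p(16)=231, p(17)=297, p(18)=385, p(19)=490, p(20)=627, p(21)=792, p(22)=1002, p(23)=1255, p(24)=1575, p(25)=1958, p(26)=2436, p(27)=3010, p(28)=3718, p(29)=4565, p(30)=5604, p(31)=6842, p(32)=8349, p(33)=10143, p(34)=12310, p(35)=14883, p(36)=17977, p(37)=21637, p(38)=26015, p(39)=31185, p(40)=37338, p(41)=44583, p(42)=53174, p(43)=63261, p(44)=75175, p(45)=89134, p(46)=105558, p(47)=124754, p(48)=147273, p(49)=173525, p(50)=204226, p(51)=239943, p(52)=281589, p(53)=329931, p(54)=386155, p(55)=451276, p(56)=526823, p(57)=614154, p(58)=715220, p(59)=831820, p(60)=966467, p(61)=1121505, p(62)=1300156, p(63)=1505499, p(64)=1741630, p(65)=2012558, p(66)=2323520, p(67)=2679689, p(68)=3087735, p(69)=3554345, p(70)=4087968, p(71)=4697205, p(72)=5392783, p(73)=6185689, p(74)=7089500, p(75)=8118264, p(76)=9289091, p(77)=10619863, p(78)=12132164, p(79)=13848650, p(80)=15796476, p(81)=18004327, p(82)=20506255, p(83)=23338469, p(84)=26543660, p(85)=30167357, p(86)=34262962, p(87)=38887673, p(88)=44108109, p(89)=49995925, p(90)=56634173, p(91)=64112359, p(92)=72533807, p(93)=82010177, p(94)=92669720, p(95)=104651419, p(96)=118114304, p(97)=133230930, p(98)=150198136, p(99)=169229875, p(100)=190569292, p(101)=214481126, p(102)=241265379, p(103)=271248950, p(104)=304801365, p(105)=342325709, p(106)=384276336, p(107)=431149389, p(108)=483502844, p(109)=541946240, p(110)=607163746, p(111)=679903203, p(112)=761002156, p(113)=851376628, p(114)=952050665, p(115)=1064144451, p(116)=1188908248, p(117)=1327710076, p(118)=1482074143, p(119)=1653668665, p(120)=1844349560, p(121)=2056148051, p(122)=2291320912, p(123)=2552338241, p(124)=2841940500, p(125)=3163127352, p(126)=3519222692, p(127)=3913864295, p(128)=4351078600, p(129)=4835271870, p(130)=5371315400, p(131)=5964539504, p(132)=6620830889, p(133)=7346629512, p(134)=8149040695, p(135)=9035836076, p(136)=10015581680, p(137)=11097645016, p(138)=12292341831, p(139)=13610949895, p(140)=15065878135, p(141)=16670689208, p(142)=18440293320, p(143)=20390982757, p(144)=22540654445, p(145)=24908858009, p(146)=27517052599, p(147)=30388671978, p(148)=33549419497, p(149)=37027355200, p(150)=40853235313, p(151)=45060624582, p(152)=49686288421, p(153)=54770336324, p(154)=60356673280, p(155)=66493182097, p(156)=73232243759, p(157)=80630964769, p(158)=88751778802, p(159)=97662728555, p(160)=107438159466, p(161)=118159068427, p(162)=129913904637, p(163)=142798995930, p(164)=156919475295, p(165)=172389800255, p(166)=189334822579.
Final step: p(167) = p(166) + p(165) - p(162) - p(160) + p(155) + p(152) - p(145) - p(141) + p(132) + p(127) - p(116) - p(110) + p(97) + p(90) - p(75) - p(67) + p(50) + p(41) - p(22) - p(12)
= 189334822579 + 172389800255 - 129913904637 - 107438159466 + 66493182097 + 49686288421 - 24908858009 - 16670689208 + 6620830889 + 3913864295 - 1188908248 - 607163746 + 133230930 + 56634173 - 8118264 - 2679689 + 204226 + 44583 - 1002 - 77
= 207890420102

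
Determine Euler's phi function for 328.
160

328 = 2^3 × 41
φ(n) = n × ∏(1 - 1/p) for each prime p dividing n
φ(328) = 328 × (1 - 1/2) × (1 - 1/41) = 160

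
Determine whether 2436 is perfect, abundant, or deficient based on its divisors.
abundant

Proper divisors of 2436: sum = 1 + 2 + 3 + 4 + 6 + 7 + 12 + 14 + ... + 406 + 609 + 812 + 1218 (23 divisors) = 4284
Since 4284 > 2436, 2436 is abundant.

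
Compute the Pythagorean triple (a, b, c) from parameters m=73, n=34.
(4173, 4964, 6485)

Euclid's formula: a = m² - n², b = 2mn, c = m² + n²
m = 73, n = 34
a = 73² - 34² = 5329 - 1156 = 4173
b = 2 × 73 × 34 = 4964
c = 73² + 34² = 5329 + 1156 = 6485
Verification: 4173² + 4964² = 17413929 + 24641296 = 42055225 = 6485² ✓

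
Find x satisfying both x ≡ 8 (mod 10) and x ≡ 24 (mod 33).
288

Using Chinese Remainder Theorem:
M = 10 × 33 = 330
M1 = 33, M2 = 10
y1 = 33^(-1) mod 10 = 7
y2 = 10^(-1) mod 33 = 10
x = (8×33×7 + 24×10×10) mod 330 = 288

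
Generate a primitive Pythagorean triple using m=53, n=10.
(2709, 1060, 2909)

Euclid's formula: a = m² - n², b = 2mn, c = m² + n²
m = 53, n = 10
a = 53² - 10² = 2809 - 100 = 2709
b = 2 × 53 × 10 = 1060
c = 53² + 10² = 2809 + 100 = 2909
Verification: 2709² + 1060² = 7338681 + 1123600 = 8462281 = 2909² ✓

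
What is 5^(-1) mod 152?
61

gcd(5, 152) = 1, so the inverse exists.
Extended Euclidean algorithm on (152, 5):
152 = 30 × 5 + 2  ⟹  2 = (1)·152 + (-30)·5
5 = 2 × 2 + 1  ⟹  1 = (-2)·152 + (61)·5
So (61)·5 ≡ 1 (mod 152), i.e. 5^(-1) ≡ 61 (mod 152).
Check: 5 × 61 = 305 ≡ 1 (mod 152)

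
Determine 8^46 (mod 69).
64

Repeated squaring. Binary of 46 = 101110.
8^1 ≡ 8 (mod 69); 8^2 ≡ 64 (mod 69); 8^4 ≡ 25 (mod 69); 8^8 ≡ 4 (mod 69); 8^16 ≡ 16 (mod 69); 8^32 ≡ 49 (mod 69)
8^46 = 8^2 × 8^4 × 8^8 × 8^32 ≡ 64 (mod 69)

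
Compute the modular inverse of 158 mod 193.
11

gcd(158, 193) = 1, so the inverse exists.
Extended Euclidean algorithm on (193, 158):
193 = 1 × 158 + 35  ⟹  35 = (1)·193 + (-1)·158
158 = 4 × 35 + 18  ⟹  18 = (-4)·193 + (5)·158
35 = 1 × 18 + 17  ⟹  17 = (5)·193 + (-6)·158
18 = 1 × 17 + 1  ⟹  1 = (-9)·193 + (11)·158
So (11)·158 ≡ 1 (mod 193), i.e. 158^(-1) ≡ 11 (mod 193).
Check: 158 × 11 = 1738 ≡ 1 (mod 193)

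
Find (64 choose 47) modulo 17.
3

Using Lucas' theorem:
Write n=64 and k=47 in base 17:
n in base 17: [3, 13]
k in base 17: [2, 13]
C(64,47) mod 17 = ∏ C(n_i, k_i) mod 17
Digit binomials (mod 17): C(3,2) = 3; C(13,13) = 1
Product: 3 × 1 = 3 ≡ 3 (mod 17)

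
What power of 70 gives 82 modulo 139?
105

Baby-step giant-step with step n = ⌈√139⌉ = 12.
Baby steps 70^j mod 139 (j:value) for j=0..11: 0:1, 1:70, 2:35, 3:87, 4:113, 5:126, 6:63, 7:101, 8:120, 9:60, 10:30, 11:15.
Giant-step multiplier: 70^(-12) ≡ 70^(138-12) = 70^126 ≡ 65 (mod 139).
Giant steps γ_i = 82·65^i mod 139: γ_0=82, γ_1=48, γ_2=62, γ_3=138, γ_4=74, γ_5=84, γ_6=39, γ_7=33, γ_8=60 (in table at j=9).
x = i·n + j = 8·12 + 9 = 105.
Check: 70^105 ≡ 82 (mod 139).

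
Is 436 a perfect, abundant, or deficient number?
deficient

Proper divisors of 436: sum = 1 + 2 + 4 + 109 + 218 = 334
Since 334 < 436, 436 is deficient.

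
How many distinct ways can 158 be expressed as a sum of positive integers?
88751778802

p(n) counts ways to write n as a sum of positive integers (order ignored).
Euler's pentagonal recurrence: p(k) = p(k-1) + p(k-2) - p(k-5) - p(k-7) + p(k-12) + p(k-15) - ... (offsets j(3j∓1)/2, signs ++--, p(0)=1, p(<0)=0).
DP table for k = 0..157: p(0)=1, p(1)=1, p(2)=2, p(3)=3, p(4)=5, p(5)=7, p(6)=11, p(7)=15, p(8)=22, p(9)=30, p(10)=42, p(11)=56, p(12)=77, p(13)=101, p(14)=135, p(15)=176, p(16)=231, p(17)=297, p(18)=385, p(19)=490, p(20)=627, p(21)=792, p(22)=1002, p(23)=1255, p(24)=1575, p(25)=1958, p(26)=2436, p(27)=3010, p(28)=3718, p(29)=4565, p(30)=5604, p(31)=6842, p(32)=8349, p(33)=10143, p(34)=12310, p(35)=14883, p(36)=17977, p(37)=21637, p(38)=26015, p(39)=31185, p(40)=37338, p(41)=44583, p(42)=53174, p(43)=63261, p(44)=75175, p(45)=89134, p(46)=105558, p(47)=124754, p(48)=147273, p(49)=173525, p(50)=204226, p(51)=239943, p(52)=281589, p(53)=329931, p(54)=386155, p(55)=451276, p(56)=526823, p(57)=614154, p(58)=715220, p(59)=831820, p(60)=966467, p(61)=1121505, p(62)=1300156, p(63)=1505499, p(64)=1741630, p(65)=2012558, p(66)=2323520, p(67)=2679689, p(68)=3087735, p(69)=3554345, p(70)=4087968, p(71)=4697205, p(72)=5392783, p(73)=6185689, p(74)=7089500, p(75)=8118264, p(76)=9289091, p(77)=10619863, p(78)=12132164, p(79)=13848650, p(80)=15796476, p(81)=18004327, p(82)=20506255, p(83)=23338469, p(84)=26543660, p(85)=30167357, p(86)=34262962, p(87)=38887673, p(88)=44108109, p(89)=49995925, p(90)=56634173, p(91)=64112359, p(92)=72533807, p(93)=82010177, p(94)=92669720, p(95)=104651419, p(96)=118114304, p(97)=133230930, p(98)=150198136, p(99)=169229875, p(100)=190569292, p(101)=214481126, p(102)=241265379, p(103)=271248950, p(104)=304801365, p(105)=342325709, p(106)=384276336, p(107)=431149389, p(108)=483502844, p(109)=541946240, p(110)=607163746, p(111)=679903203, p(112)=761002156, p(113)=851376628, p(114)=952050665, p(115)=1064144451, p(116)=1188908248, p(117)=1327710076, p(118)=1482074143, p(119)=1653668665, p(120)=1844349560, p(121)=2056148051, p(122)=2291320912, p(123)=2552338241, p(124)=2841940500, p(125)=3163127352, p(126)=3519222692, p(127)=3913864295, p(128)=4351078600, p(129)=4835271870, p(130)=5371315400, p(131)=5964539504, p(132)=6620830889, p(133)=7346629512, p(134)=8149040695, p(135)=9035836076, p(136)=10015581680, p(137)=11097645016, p(138)=12292341831, p(139)=13610949895, p(140)=15065878135, p(141)=16670689208, p(142)=18440293320, p(143)=20390982757, p(144)=22540654445, p(145)=24908858009, p(146)=27517052599, p(147)=30388671978, p(148)=33549419497, p(149)=37027355200, p(150)=40853235313, p(151)=45060624582, p(152)=49686288421, p(153)=54770336324, p(154)=60356673280, p(155)=66493182097, p(156)=73232243759, p(157)=80630964769.
Final step: p(158) = p(157) + p(156) - p(153) - p(151) + p(146) + p(143) - p(136) - p(132) + p(123) + p(118) - p(107) - p(101) + p(88) + p(81) - p(66) - p(58) + p(41) + p(32) - p(13) - p(3)
= 80630964769 + 73232243759 - 54770336324 - 45060624582 + 27517052599 + 20390982757 - 10015581680 - 6620830889 + 2552338241 + 1482074143 - 431149389 - 214481126 + 44108109 + 18004327 - 2323520 - 715220 + 44583 + 8349 - 101 - 3
= 88751778802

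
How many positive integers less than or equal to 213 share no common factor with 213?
140

213 = 3 × 71
φ(n) = n × ∏(1 - 1/p) for each prime p dividing n
φ(213) = 213 × (1 - 1/3) × (1 - 1/71) = 140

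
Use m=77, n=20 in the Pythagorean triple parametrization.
(5529, 3080, 6329)

Euclid's formula: a = m² - n², b = 2mn, c = m² + n²
m = 77, n = 20
a = 77² - 20² = 5929 - 400 = 5529
b = 2 × 77 × 20 = 3080
c = 77² + 20² = 5929 + 400 = 6329
Verification: 5529² + 3080² = 30569841 + 9486400 = 40056241 = 6329² ✓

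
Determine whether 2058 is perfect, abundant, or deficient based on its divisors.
abundant

Proper divisors of 2058: sum = 1 + 2 + 3 + 6 + 7 + 14 + 21 + 42 + 49 + 98 + 147 + 294 + 343 + 686 + 1029 = 2742
Since 2742 > 2058, 2058 is abundant.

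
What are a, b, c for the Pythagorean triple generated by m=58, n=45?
(1339, 5220, 5389)

Euclid's formula: a = m² - n², b = 2mn, c = m² + n²
m = 58, n = 45
a = 58² - 45² = 3364 - 2025 = 1339
b = 2 × 58 × 45 = 5220
c = 58² + 45² = 3364 + 2025 = 5389
Verification: 1339² + 5220² = 1792921 + 27248400 = 29041321 = 5389² ✓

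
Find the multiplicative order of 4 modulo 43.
7

43 is prime, so ord(4) divides φ(43) = 42.
Divisors of 42: 1, 2, 3, 6, 7, 14, 21, 42.
Repeated squaring: 4^1 ≡ 4, 4^2 ≡ 16, 4^4 ≡ 41, 4^8 ≡ 4, 4^16 ≡ 16, 4^32 ≡ 41 (mod 43).
Test 4^d mod 43 for each divisor d in increasing order:
4^1 ≡ 4
4^2 ≡ 16
4^3 = 4^2·4^1 ≡ 21
4^6 = 4^4·4^2 ≡ 11
4^7 = 4^4·4^2·4^1 ≡ 1  ← first divisor giving 1
The order is 7.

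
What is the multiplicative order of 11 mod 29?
28

29 is prime, so ord(11) divides φ(29) = 28.
Divisors of 28: 1, 2, 4, 7, 14, 28.
Repeated squaring: 11^1 ≡ 11, 11^2 ≡ 5, 11^4 ≡ 25, 11^8 ≡ 16, 11^16 ≡ 24 (mod 29).
Test 11^d mod 29 for each divisor d in increasing order:
11^1 ≡ 11
11^2 ≡ 5
11^4 ≡ 25
11^7 = 11^4·11^2·11^1 ≡ 12
11^14 = 11^8·11^4·11^2 ≡ 28
11^28 = 11^16·11^8·11^4 ≡ 1  ← first divisor giving 1
The order is 28.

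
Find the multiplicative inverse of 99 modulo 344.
139

gcd(99, 344) = 1, so the inverse exists.
Extended Euclidean algorithm on (344, 99):
344 = 3 × 99 + 47  ⟹  47 = (1)·344 + (-3)·99
99 = 2 × 47 + 5  ⟹  5 = (-2)·344 + (7)·99
47 = 9 × 5 + 2  ⟹  2 = (19)·344 + (-66)·99
5 = 2 × 2 + 1  ⟹  1 = (-40)·344 + (139)·99
So (139)·99 ≡ 1 (mod 344), i.e. 99^(-1) ≡ 139 (mod 344).
Check: 99 × 139 = 13761 ≡ 1 (mod 344)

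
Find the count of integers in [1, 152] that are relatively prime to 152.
72

152 = 2^3 × 19
φ(n) = n × ∏(1 - 1/p) for each prime p dividing n
φ(152) = 152 × (1 - 1/2) × (1 - 1/19) = 72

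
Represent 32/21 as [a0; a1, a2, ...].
[1; 1, 1, 10]

Euclidean algorithm steps:
32 = 1 × 21 + 11
21 = 1 × 11 + 10
11 = 1 × 10 + 1
10 = 10 × 1 + 0
Continued fraction: [1; 1, 1, 10]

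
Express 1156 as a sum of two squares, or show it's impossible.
0² + 34² (a=0, b=34)

Factorization: 1156 = 2^2 × 17^2
By Fermat: n is sum of two squares iff every prime p ≡ 3 (mod 4) appears to even power.
All primes ≡ 3 (mod 4) appear to even power.
Search a = 0, 1, 2, … for 1156 - a² a perfect square: first hit at a = 0: 1156 - 0 = 1156 = 34².
1156 = 0² + 34² = 0 + 1156 ✓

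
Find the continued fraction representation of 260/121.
[2; 6, 1, 2, 1, 1, 2]

Euclidean algorithm steps:
260 = 2 × 121 + 18
121 = 6 × 18 + 13
18 = 1 × 13 + 5
13 = 2 × 5 + 3
5 = 1 × 3 + 2
3 = 1 × 2 + 1
2 = 2 × 1 + 0
Continued fraction: [2; 6, 1, 2, 1, 1, 2]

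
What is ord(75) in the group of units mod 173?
172

173 is prime, so ord(75) divides φ(173) = 172.
Divisors of 172: 1, 2, 4, 43, 86, 172.
Repeated squaring: 75^1 ≡ 75, 75^2 ≡ 89, 75^4 ≡ 136, 75^8 ≡ 158, 75^16 ≡ 52, 75^32 ≡ 109, 75^64 ≡ 117, 75^128 ≡ 22 (mod 173).
Test 75^d mod 173 for each divisor d in increasing order:
75^1 ≡ 75
75^2 ≡ 89
75^4 ≡ 136
75^43 = 75^32·75^8·75^2·75^1 ≡ 80
75^86 = 75^64·75^16·75^4·75^2 ≡ 172
75^172 = 75^128·75^32·75^8·75^4 ≡ 1  ← first divisor giving 1
The order is 172.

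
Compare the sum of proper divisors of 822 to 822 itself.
abundant

Proper divisors of 822: sum = 1 + 2 + 3 + 6 + 137 + 274 + 411 = 834
Since 834 > 822, 822 is abundant.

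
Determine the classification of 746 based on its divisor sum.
deficient

Proper divisors of 746: sum = 1 + 2 + 373 = 376
Since 376 < 746, 746 is deficient.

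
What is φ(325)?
240

325 = 5^2 × 13
φ(n) = n × ∏(1 - 1/p) for each prime p dividing n
φ(325) = 325 × (1 - 1/5) × (1 - 1/13) = 240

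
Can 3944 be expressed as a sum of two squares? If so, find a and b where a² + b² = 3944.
10² + 62² (a=10, b=62)

Factorization: 3944 = 2^3 × 17 × 29
By Fermat: n is sum of two squares iff every prime p ≡ 3 (mod 4) appears to even power.
All primes ≡ 3 (mod 4) appear to even power.
Search a = 0, 1, 2, … for 3944 - a² a perfect square: first hit at a = 10: 3944 - 100 = 3844 = 62².
3944 = 10² + 62² = 100 + 3844 ✓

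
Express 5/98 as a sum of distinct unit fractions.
1/20 + 1/980

Greedy algorithm:
5/98: ceiling(98/5) = 20, use 1/20
1/980: ceiling(980/1) = 980, use 1/980
Result: 5/98 = 1/20 + 1/980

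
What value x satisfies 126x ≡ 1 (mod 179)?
27

gcd(126, 179) = 1, so the inverse exists.
Extended Euclidean algorithm on (179, 126):
179 = 1 × 126 + 53  ⟹  53 = (1)·179 + (-1)·126
126 = 2 × 53 + 20  ⟹  20 = (-2)·179 + (3)·126
53 = 2 × 20 + 13  ⟹  13 = (5)·179 + (-7)·126
20 = 1 × 13 + 7  ⟹  7 = (-7)·179 + (10)·126
13 = 1 × 7 + 6  ⟹  6 = (12)·179 + (-17)·126
7 = 1 × 6 + 1  ⟹  1 = (-19)·179 + (27)·126
So (27)·126 ≡ 1 (mod 179), i.e. 126^(-1) ≡ 27 (mod 179).
Check: 126 × 27 = 3402 ≡ 1 (mod 179)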